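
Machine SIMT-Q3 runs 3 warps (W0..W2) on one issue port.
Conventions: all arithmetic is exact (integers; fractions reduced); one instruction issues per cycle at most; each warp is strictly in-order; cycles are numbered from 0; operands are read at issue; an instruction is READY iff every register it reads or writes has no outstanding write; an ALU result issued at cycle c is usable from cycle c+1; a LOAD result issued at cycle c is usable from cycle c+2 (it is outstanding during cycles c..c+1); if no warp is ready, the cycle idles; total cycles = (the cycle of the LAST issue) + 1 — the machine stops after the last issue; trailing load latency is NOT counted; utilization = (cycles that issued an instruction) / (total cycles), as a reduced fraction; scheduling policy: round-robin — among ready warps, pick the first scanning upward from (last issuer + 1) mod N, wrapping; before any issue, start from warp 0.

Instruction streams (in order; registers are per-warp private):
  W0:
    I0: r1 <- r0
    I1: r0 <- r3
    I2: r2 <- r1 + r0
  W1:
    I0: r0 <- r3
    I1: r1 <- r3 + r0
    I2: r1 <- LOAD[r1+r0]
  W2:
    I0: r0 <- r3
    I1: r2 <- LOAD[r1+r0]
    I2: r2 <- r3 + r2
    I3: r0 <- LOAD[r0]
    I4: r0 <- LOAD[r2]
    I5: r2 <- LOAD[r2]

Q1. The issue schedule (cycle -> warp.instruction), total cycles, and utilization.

cycle 0: W0.I0
cycle 1: W1.I0
cycle 2: W2.I0
cycle 3: W0.I1
cycle 4: W1.I1
cycle 5: W2.I1
cycle 6: W0.I2
cycle 7: W1.I2
cycle 8: W2.I2
cycle 9: W2.I3
cycle 10: idle
cycle 11: W2.I4
cycle 12: W2.I5

Answer: 13 cycles, utilization 12/13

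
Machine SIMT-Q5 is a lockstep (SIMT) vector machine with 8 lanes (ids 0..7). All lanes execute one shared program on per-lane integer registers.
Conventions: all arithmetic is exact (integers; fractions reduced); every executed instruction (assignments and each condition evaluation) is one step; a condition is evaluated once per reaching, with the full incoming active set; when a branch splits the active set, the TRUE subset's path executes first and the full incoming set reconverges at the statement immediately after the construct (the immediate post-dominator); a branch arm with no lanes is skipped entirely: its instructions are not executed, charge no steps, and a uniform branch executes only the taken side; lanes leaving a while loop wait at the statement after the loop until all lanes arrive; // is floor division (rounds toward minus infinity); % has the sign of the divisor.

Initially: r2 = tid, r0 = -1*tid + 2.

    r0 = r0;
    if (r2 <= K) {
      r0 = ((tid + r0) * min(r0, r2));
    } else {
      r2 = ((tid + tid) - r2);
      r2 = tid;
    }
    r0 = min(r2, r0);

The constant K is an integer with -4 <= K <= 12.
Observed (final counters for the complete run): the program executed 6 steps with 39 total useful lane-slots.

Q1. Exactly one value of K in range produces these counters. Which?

Answer: K = 0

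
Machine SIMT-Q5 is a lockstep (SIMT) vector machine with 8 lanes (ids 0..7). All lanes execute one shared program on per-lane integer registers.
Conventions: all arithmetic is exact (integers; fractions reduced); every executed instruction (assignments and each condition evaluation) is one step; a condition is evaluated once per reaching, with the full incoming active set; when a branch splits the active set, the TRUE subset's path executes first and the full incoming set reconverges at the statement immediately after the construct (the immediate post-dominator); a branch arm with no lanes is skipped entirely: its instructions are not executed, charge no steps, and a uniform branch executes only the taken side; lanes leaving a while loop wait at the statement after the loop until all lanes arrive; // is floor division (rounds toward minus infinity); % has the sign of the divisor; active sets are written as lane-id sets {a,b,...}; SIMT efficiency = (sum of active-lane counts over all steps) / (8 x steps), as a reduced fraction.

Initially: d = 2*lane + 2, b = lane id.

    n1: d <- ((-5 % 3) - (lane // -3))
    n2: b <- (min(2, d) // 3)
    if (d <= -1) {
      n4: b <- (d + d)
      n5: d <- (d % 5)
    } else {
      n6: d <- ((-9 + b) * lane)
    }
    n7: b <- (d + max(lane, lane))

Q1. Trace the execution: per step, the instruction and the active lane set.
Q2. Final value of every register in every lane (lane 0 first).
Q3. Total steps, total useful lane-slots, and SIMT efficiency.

step 0: d <- ((-5 % 3) - (lane // -3)) {0,1,2,3,4,5,6,7}
step 1: b <- (min(2, d) // 3)        {0,1,2,3,4,5,6,7}
step 2: eval (d <= -1)               {0,1,2,3,4,5,6,7}
step 3: d <- ((-9 + b) * lane)       {0,1,2,3,4,5,6,7}
step 4: b <- (d + max(lane, lane))   {0,1,2,3,4,5,6,7}

Answer: 5 steps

d: 0,-9,-18,-27,-36,-45,-54,-63
b: 0,-8,-16,-24,-32,-40,-48,-56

steps = 5; useful = 40; efficiency = 40/40 = 1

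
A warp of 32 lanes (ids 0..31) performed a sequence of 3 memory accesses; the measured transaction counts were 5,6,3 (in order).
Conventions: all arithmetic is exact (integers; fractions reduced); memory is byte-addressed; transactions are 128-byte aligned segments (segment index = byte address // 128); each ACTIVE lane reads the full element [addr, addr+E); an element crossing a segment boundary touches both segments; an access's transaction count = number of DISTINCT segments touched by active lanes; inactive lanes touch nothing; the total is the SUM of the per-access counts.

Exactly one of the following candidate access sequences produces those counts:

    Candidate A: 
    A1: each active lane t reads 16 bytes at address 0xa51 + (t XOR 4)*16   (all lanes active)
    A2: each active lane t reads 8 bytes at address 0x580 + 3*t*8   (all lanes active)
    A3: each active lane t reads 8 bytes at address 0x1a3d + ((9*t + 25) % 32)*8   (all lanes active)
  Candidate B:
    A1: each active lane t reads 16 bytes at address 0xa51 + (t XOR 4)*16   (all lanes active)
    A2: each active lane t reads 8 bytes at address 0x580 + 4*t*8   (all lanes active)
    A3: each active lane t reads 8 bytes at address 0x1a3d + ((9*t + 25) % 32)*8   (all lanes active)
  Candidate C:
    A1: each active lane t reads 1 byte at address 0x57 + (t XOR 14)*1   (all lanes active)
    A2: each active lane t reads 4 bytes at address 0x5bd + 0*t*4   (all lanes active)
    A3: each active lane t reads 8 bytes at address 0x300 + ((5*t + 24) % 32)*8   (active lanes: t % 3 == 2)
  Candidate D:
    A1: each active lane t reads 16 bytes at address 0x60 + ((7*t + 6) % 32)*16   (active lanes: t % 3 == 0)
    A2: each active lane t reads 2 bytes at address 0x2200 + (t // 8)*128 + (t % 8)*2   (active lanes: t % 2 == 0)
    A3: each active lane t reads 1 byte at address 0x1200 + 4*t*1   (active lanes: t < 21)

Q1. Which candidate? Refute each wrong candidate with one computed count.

B: A2 gives 8 transactions, not 6
C: A1 gives 1 transaction, not 5
D: A1 gives 4 transactions, not 5
A: all counts match (5,6,3)

Answer: A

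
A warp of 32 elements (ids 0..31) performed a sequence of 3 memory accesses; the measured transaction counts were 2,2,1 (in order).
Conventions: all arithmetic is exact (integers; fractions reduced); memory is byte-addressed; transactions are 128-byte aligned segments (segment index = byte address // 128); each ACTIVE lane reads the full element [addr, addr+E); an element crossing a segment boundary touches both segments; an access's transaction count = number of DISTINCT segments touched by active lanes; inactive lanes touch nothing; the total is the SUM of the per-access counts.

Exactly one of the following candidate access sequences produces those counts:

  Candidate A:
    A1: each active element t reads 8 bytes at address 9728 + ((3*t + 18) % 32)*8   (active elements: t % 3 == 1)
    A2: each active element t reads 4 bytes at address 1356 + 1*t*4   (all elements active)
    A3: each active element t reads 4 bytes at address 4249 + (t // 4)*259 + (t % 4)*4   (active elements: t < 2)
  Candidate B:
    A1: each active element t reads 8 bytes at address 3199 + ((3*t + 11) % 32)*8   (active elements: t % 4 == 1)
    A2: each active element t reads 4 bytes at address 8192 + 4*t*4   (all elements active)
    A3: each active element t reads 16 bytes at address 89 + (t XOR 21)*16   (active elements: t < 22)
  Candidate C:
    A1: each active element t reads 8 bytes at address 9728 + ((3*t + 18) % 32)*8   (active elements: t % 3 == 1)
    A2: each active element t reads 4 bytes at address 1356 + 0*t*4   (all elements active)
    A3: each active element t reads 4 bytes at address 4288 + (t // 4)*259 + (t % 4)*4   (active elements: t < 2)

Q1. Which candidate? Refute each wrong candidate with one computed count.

B: A2 gives 4 transactions, not 2
C: A2 gives 1 transaction, not 2
A: all counts match (2,2,1)

Answer: A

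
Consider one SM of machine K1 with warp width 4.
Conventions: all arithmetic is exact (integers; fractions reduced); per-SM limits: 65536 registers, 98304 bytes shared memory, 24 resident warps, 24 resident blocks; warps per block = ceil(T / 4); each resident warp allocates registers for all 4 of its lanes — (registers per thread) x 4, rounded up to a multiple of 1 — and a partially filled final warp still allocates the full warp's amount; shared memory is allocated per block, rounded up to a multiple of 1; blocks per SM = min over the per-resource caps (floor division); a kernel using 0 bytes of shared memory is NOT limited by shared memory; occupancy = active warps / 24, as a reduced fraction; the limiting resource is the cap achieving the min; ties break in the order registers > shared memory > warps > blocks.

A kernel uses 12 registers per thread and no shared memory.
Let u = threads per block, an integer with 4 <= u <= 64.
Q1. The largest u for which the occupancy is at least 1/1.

Answer: u = 48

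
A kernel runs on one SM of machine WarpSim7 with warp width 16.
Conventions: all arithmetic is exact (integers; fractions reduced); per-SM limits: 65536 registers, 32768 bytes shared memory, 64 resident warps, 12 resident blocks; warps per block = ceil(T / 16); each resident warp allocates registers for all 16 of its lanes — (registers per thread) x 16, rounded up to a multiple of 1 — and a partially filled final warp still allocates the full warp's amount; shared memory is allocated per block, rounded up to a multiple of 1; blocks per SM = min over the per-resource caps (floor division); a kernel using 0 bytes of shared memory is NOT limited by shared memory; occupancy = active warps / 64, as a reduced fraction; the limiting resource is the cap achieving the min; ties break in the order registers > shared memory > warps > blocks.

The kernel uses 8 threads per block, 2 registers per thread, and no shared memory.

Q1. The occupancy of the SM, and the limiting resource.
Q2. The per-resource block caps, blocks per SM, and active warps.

Answer: occupancy 3/16, limited by blocks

registers: 2048 blocks
shared memory: no limit (kernel uses none)
warps: 64 blocks
blocks: 12 blocks

Answer: 12 blocks, 12 active warps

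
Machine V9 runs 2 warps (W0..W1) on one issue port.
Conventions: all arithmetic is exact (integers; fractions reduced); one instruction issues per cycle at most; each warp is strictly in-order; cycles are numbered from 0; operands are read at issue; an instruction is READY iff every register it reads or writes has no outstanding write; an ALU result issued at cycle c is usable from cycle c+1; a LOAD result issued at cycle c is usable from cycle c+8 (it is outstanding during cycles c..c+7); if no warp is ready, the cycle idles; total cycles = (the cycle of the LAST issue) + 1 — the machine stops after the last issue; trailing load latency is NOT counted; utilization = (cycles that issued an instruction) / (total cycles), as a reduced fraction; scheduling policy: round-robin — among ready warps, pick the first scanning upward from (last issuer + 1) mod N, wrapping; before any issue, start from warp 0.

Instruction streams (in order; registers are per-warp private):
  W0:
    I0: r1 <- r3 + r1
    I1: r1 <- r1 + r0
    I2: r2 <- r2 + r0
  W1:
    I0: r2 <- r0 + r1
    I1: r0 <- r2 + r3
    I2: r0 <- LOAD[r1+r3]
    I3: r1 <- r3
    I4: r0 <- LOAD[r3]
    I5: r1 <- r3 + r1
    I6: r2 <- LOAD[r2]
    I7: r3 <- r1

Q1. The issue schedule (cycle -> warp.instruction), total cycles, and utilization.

cycle 0: W0.I0
cycle 1: W1.I0
cycle 2: W0.I1
cycle 3: W1.I1
cycle 4: W0.I2
cycle 5: W1.I2
cycle 6: W1.I3
cycle 7: idle
cycle 8: idle
cycle 9: idle
cycle 10: idle
cycle 11: idle
cycle 12: idle
cycle 13: W1.I4
cycle 14: W1.I5
cycle 15: W1.I6
cycle 16: W1.I7

Answer: 17 cycles, utilization 11/17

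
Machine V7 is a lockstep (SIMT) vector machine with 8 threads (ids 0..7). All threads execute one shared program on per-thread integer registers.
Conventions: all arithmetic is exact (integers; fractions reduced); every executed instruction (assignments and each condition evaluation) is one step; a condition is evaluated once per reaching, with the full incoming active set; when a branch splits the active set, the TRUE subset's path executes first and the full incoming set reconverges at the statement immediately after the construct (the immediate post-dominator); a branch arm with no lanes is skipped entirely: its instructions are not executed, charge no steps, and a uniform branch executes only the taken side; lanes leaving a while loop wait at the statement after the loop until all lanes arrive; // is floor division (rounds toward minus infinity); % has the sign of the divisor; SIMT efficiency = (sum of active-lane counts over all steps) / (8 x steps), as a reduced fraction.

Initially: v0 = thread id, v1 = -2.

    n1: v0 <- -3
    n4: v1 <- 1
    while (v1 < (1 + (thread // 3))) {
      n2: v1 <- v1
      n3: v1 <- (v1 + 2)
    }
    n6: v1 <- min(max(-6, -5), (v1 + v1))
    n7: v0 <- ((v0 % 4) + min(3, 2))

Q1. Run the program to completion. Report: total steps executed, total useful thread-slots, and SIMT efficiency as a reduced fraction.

Answer: 8 steps, 55 useful, 55/64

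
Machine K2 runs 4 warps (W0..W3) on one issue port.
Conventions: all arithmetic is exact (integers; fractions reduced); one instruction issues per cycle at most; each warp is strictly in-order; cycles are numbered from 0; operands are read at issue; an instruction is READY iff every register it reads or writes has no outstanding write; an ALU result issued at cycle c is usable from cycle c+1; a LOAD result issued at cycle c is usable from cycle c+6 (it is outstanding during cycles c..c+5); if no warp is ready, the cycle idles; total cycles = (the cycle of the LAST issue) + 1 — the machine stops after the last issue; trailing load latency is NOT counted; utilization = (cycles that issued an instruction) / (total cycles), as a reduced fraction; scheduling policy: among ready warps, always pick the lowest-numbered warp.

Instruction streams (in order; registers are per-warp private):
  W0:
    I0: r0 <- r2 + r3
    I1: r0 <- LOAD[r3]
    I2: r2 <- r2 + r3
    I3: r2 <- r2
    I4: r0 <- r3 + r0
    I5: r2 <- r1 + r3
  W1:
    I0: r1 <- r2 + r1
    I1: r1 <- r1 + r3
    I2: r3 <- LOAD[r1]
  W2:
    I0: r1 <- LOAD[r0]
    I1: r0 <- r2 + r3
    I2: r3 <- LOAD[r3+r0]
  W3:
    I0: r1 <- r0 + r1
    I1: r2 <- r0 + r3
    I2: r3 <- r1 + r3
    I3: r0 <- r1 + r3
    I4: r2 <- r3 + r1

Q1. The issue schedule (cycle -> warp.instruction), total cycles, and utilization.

cycle 0: W0.I0
cycle 1: W0.I1
cycle 2: W0.I2
cycle 3: W0.I3
cycle 4: W1.I0
cycle 5: W1.I1
cycle 6: W1.I2
cycle 7: W0.I4
cycle 8: W0.I5
cycle 9: W2.I0
cycle 10: W2.I1
cycle 11: W2.I2
cycle 12: W3.I0
cycle 13: W3.I1
cycle 14: W3.I2
cycle 15: W3.I3
cycle 16: W3.I4

Answer: 17 cycles, utilization 1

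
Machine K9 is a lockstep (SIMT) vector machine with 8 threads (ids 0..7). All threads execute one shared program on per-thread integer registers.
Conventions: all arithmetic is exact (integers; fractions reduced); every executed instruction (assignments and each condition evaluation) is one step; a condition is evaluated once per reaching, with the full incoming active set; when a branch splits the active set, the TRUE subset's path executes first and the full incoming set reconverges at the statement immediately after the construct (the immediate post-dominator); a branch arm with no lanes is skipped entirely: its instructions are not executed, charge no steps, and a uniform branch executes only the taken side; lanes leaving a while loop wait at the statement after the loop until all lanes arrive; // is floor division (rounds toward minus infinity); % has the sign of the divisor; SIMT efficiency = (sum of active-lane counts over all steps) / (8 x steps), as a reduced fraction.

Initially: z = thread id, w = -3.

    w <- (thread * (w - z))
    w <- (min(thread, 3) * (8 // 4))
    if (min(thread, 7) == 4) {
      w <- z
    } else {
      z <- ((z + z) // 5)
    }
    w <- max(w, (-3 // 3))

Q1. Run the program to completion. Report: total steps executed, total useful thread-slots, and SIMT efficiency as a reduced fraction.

Answer: 6 steps, 40 useful, 5/6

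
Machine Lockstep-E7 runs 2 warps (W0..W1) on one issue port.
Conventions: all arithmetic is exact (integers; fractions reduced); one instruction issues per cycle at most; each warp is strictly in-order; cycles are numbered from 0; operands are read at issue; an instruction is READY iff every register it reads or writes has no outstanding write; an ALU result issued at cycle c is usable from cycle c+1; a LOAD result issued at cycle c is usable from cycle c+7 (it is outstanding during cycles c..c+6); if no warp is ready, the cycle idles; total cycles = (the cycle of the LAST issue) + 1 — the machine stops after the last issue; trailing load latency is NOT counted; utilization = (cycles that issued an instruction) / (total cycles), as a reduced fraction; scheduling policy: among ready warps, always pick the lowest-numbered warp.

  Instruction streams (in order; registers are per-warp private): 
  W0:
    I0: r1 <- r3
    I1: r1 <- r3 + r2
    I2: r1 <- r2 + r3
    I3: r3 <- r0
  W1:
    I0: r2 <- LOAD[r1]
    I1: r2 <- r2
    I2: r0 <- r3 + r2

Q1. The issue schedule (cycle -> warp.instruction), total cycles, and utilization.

cycle 0: W0.I0
cycle 1: W0.I1
cycle 2: W0.I2
cycle 3: W0.I3
cycle 4: W1.I0
cycle 5: idle
cycle 6: idle
cycle 7: idle
cycle 8: idle
cycle 9: idle
cycle 10: idle
cycle 11: W1.I1
cycle 12: W1.I2

Answer: 13 cycles, utilization 7/13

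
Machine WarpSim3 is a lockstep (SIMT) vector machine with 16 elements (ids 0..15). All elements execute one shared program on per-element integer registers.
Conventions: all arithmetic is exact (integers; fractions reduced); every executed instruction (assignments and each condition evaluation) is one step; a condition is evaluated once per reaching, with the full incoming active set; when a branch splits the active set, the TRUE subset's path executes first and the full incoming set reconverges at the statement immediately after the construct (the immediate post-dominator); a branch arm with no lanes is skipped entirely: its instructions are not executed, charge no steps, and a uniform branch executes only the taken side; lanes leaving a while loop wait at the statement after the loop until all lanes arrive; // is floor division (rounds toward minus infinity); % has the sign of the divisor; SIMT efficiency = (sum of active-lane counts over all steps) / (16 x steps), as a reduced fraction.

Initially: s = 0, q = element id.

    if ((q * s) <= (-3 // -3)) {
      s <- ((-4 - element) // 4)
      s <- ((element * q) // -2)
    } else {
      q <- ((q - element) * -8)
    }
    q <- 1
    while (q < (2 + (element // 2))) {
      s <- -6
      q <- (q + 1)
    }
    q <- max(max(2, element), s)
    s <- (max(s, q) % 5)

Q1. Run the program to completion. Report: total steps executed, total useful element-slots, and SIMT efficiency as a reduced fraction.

Answer: 31 steps, 328 useful, 41/62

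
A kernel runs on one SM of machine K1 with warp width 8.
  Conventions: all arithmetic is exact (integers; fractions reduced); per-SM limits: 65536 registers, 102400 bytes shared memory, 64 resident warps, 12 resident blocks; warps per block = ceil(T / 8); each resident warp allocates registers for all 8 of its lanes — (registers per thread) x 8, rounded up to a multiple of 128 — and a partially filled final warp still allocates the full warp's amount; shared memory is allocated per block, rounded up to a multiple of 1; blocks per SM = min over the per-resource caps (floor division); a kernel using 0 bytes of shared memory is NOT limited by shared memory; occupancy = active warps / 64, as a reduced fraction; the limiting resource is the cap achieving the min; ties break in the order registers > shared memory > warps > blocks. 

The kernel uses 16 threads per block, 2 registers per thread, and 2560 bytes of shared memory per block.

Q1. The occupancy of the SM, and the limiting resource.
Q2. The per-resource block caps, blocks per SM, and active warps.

Answer: occupancy 3/8, limited by blocks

registers: 256 blocks
shared memory: 40 blocks
warps: 32 blocks
blocks: 12 blocks

Answer: 12 blocks, 24 active warps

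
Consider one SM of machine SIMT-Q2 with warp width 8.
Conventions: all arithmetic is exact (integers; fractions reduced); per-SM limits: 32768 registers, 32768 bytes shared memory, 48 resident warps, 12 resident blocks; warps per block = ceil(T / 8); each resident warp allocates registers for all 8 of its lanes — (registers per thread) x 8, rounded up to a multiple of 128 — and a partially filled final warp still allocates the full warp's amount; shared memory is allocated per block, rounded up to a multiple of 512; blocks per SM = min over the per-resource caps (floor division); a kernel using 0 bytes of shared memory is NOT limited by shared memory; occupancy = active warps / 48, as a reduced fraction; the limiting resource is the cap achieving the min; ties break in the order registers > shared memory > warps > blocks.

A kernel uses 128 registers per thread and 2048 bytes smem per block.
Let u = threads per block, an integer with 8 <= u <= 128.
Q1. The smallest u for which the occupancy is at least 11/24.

Answer: u = 9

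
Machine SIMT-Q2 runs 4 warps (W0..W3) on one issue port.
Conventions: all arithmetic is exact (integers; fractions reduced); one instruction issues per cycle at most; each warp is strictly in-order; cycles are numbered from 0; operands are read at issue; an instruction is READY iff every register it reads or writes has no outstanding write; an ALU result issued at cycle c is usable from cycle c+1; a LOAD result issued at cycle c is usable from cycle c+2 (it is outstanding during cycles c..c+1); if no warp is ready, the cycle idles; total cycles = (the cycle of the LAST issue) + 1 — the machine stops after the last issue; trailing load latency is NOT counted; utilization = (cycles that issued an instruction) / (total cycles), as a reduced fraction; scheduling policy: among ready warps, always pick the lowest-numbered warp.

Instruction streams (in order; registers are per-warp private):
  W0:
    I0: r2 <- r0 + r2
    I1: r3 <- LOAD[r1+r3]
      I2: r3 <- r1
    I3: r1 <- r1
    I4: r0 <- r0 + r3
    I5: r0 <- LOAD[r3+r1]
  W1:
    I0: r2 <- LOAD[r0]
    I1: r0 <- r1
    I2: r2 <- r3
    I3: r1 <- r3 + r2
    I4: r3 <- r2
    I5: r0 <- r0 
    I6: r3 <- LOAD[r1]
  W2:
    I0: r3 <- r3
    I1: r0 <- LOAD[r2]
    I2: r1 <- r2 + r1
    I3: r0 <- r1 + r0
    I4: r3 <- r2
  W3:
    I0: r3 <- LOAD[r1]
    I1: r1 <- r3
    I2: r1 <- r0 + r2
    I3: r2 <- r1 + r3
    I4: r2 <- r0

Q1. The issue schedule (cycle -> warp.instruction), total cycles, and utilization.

cycle 0: W0.I0
cycle 1: W0.I1
cycle 2: W1.I0
cycle 3: W0.I2
cycle 4: W0.I3
cycle 5: W0.I4
cycle 6: W0.I5
cycle 7: W1.I1
cycle 8: W1.I2
cycle 9: W1.I3
cycle 10: W1.I4
cycle 11: W1.I5
cycle 12: W1.I6
cycle 13: W2.I0
cycle 14: W2.I1
cycle 15: W2.I2
cycle 16: W2.I3
cycle 17: W2.I4
cycle 18: W3.I0
cycle 19: idle
cycle 20: W3.I1
cycle 21: W3.I2
cycle 22: W3.I3
cycle 23: W3.I4

Answer: 24 cycles, utilization 23/24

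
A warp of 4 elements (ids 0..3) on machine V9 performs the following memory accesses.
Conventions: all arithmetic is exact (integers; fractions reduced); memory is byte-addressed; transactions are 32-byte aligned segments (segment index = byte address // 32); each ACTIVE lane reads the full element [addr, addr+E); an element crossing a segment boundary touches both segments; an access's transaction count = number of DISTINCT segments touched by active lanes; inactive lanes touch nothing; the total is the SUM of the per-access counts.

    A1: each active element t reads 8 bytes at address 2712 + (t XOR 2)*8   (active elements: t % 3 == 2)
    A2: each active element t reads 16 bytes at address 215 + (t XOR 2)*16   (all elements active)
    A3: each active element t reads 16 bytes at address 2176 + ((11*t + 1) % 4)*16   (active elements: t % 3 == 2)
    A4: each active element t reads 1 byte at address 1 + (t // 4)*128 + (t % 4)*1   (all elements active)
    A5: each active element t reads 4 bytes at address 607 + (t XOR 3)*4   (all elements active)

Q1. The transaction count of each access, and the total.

A1: 1 transaction
A2: 3 transactions
A3: 1 transaction
A4: 1 transaction
A5: 2 transactions

Answer: 1,3,1,1,2; total 8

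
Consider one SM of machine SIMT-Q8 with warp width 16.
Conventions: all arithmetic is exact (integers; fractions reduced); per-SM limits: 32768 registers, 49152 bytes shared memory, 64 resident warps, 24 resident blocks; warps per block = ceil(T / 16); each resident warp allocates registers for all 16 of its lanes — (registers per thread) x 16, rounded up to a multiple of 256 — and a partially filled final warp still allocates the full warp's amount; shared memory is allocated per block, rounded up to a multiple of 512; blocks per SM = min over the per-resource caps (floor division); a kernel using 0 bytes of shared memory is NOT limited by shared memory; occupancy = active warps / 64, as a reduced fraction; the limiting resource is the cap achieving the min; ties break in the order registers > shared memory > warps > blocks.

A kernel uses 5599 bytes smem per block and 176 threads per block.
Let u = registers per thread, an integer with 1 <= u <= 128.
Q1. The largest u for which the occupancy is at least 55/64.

Answer: u = 32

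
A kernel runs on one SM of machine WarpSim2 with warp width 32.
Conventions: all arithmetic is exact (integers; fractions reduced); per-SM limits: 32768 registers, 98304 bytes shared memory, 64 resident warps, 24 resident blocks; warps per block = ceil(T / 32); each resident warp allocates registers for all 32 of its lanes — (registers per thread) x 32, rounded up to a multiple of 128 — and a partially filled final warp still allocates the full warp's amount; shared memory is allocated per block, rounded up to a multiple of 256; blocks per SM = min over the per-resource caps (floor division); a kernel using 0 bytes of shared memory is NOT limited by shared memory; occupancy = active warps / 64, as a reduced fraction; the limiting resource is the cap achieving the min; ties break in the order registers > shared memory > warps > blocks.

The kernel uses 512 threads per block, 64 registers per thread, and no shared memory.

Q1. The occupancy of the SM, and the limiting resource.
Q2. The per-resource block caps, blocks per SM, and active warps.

Answer: occupancy 1/4, limited by registers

registers: 1 block
shared memory: no limit (kernel uses none)
warps: 4 blocks
blocks: 24 blocks

Answer: 1 block, 16 active warps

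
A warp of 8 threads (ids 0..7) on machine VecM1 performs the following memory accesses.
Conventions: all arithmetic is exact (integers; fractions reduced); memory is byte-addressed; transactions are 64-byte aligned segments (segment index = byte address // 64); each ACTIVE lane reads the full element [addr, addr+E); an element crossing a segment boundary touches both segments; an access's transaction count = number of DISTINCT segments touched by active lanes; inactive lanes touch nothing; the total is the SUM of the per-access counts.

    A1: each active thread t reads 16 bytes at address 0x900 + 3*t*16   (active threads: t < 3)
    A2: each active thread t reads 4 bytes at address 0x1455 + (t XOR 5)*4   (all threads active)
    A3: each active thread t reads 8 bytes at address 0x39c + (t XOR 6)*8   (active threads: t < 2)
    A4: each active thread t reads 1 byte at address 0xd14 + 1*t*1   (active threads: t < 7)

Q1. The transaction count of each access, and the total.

A1: 2 transactions
A2: 1 transaction
A3: 1 transaction
A4: 1 transaction

Answer: 2,1,1,1; total 5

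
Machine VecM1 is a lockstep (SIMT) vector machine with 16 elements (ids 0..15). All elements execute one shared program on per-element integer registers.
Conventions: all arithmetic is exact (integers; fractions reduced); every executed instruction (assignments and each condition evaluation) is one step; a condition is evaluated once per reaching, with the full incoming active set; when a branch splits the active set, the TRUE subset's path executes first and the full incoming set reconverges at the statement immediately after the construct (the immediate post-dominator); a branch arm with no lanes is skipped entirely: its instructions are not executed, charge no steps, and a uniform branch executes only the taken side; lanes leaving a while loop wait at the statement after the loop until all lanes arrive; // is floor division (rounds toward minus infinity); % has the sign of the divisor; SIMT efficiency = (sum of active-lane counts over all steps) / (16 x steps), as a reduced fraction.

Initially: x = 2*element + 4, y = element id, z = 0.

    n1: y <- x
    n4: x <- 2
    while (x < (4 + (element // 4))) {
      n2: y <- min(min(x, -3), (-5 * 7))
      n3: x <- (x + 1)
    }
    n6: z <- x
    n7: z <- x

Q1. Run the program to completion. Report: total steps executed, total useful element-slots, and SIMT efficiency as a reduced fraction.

Answer: 20 steps, 248 useful, 31/40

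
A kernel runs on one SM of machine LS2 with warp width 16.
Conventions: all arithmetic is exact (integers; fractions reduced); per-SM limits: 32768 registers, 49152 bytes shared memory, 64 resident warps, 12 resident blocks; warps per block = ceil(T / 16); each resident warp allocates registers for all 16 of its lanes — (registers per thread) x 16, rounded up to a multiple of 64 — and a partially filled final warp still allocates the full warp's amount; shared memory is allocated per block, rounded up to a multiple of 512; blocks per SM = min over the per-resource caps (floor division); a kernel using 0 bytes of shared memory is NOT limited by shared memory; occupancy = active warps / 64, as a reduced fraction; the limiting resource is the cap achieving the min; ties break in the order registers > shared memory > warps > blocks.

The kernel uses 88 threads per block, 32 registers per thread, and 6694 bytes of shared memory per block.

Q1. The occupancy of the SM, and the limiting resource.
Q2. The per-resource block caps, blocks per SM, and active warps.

Answer: occupancy 9/16, limited by shared memory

registers: 10 blocks
shared memory: 6 blocks
warps: 10 blocks
blocks: 12 blocks

Answer: 6 blocks, 36 active warps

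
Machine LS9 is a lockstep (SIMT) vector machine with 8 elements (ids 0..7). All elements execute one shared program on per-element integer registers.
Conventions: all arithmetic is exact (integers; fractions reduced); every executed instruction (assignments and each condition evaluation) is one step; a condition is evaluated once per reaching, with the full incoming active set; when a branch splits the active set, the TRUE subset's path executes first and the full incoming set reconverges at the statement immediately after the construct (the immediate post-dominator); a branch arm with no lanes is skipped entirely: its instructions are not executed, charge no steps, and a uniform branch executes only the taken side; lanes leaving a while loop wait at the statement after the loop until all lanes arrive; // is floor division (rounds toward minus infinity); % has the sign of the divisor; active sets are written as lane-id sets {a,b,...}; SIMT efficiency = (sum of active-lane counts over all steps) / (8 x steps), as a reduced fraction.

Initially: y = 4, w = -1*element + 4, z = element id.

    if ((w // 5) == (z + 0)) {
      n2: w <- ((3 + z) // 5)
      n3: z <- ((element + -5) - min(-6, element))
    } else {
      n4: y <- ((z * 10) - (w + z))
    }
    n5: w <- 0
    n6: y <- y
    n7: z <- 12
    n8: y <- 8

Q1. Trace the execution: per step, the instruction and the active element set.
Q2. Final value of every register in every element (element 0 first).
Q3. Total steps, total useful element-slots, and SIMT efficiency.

step 0: eval ((w // 5) == (z + 0))   {0,1,2,3,4,5,6,7}
step 1: w <- ((3 + z) // 5)          {0}
step 2: z <- ((element + -5) - min(-6, element)) {0}
step 3: y <- ((z * 10) - (w + z))    {1,2,3,4,5,6,7}
step 4: w <- 0                       {0,1,2,3,4,5,6,7}
step 5: y <- y                       {0,1,2,3,4,5,6,7}
step 6: z <- 12                      {0,1,2,3,4,5,6,7}
step 7: y <- 8                       {0,1,2,3,4,5,6,7}

Answer: 8 steps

y: 8,8,8,8,8,8,8,8
w: 0,0,0,0,0,0,0,0
z: 12,12,12,12,12,12,12,12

steps = 8; useful = 49; efficiency = 49/64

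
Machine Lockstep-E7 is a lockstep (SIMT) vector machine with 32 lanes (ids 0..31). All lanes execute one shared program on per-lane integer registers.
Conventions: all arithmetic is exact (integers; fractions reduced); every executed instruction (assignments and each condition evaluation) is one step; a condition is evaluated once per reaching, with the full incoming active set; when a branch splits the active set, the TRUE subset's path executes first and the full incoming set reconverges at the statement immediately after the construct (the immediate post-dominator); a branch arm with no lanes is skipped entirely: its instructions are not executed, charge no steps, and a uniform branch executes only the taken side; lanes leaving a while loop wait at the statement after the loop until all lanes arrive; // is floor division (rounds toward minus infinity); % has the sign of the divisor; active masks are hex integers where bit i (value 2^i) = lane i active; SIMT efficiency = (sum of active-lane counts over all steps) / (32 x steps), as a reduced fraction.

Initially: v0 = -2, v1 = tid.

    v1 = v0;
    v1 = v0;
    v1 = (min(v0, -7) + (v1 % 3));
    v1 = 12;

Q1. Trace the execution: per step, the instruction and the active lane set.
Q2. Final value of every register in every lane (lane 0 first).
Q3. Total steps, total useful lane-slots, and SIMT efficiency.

step 0: v1 <- v0                     0xffffffff
step 1: v1 <- v0                     0xffffffff
step 2: v1 <- (min(v0, -7) + (v1 % 3)) 0xffffffff
step 3: v1 <- 12                     0xffffffff

Answer: 4 steps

v0: -2,-2,-2,-2,-2,-2,-2,-2,-2,-2,-2,-2,-2,-2,-2,-2,-2,-2,-2,-2,-2,-2,-2,-2,-2,-2,-2,-2,-2,-2,-2,-2
v1: 12,12,12,12,12,12,12,12,12,12,12,12,12,12,12,12,12,12,12,12,12,12,12,12,12,12,12,12,12,12,12,12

steps = 4; useful = 128; efficiency = 128/128 = 1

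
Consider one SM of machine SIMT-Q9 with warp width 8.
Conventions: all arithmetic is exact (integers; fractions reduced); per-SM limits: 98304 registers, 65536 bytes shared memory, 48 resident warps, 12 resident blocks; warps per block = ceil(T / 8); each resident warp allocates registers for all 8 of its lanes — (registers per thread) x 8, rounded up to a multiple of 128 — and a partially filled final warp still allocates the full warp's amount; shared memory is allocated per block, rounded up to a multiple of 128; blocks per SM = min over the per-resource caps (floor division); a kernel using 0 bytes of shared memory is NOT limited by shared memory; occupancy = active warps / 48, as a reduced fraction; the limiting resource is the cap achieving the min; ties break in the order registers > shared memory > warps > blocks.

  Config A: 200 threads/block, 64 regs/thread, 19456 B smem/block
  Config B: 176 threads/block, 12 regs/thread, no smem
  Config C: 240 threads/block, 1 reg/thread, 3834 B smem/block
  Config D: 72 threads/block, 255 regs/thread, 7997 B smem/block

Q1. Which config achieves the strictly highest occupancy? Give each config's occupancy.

occupancies: A 25/48, B 11/12, C 5/8, D 15/16

Answer: D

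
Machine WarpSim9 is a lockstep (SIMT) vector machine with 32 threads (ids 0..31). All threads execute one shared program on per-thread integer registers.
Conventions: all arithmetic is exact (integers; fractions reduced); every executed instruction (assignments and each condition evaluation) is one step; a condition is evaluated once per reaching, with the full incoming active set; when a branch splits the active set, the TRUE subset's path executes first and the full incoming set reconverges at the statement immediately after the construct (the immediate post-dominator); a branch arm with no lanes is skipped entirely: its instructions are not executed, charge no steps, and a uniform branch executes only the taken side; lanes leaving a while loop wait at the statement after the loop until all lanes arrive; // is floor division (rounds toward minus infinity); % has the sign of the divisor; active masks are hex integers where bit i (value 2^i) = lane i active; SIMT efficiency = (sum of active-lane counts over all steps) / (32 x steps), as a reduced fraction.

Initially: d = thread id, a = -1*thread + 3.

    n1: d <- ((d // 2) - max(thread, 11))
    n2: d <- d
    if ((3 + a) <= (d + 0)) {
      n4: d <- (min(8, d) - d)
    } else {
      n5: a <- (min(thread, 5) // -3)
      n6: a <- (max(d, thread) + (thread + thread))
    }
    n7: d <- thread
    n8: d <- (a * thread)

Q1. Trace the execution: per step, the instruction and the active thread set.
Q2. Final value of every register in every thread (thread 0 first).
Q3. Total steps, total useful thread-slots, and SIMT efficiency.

step 0: d <- ((d // 2) - max(thread, 11)) 0xffffffff
step 1: d <- d                       0xffffffff
step 2: eval ((3 + a) <= (d + 0))    0xffffffff
step 3: d <- (min(8, d) - d)         0xfffff000
step 4: a <- (min(thread, 5) // -3)  0x00000fff
step 5: a <- (max(d, thread) + (thread + thread)) 0x00000fff
step 6: d <- thread                  0xffffffff
step 7: d <- (a * thread)            0xffffffff

Answer: 8 steps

d: 0,3,12,27,48,75,108,147,192,243,300,363,-108,-130,-154,-180,-208,-238,-270,-304,-340,-378,-418,-460,-504,-550,-598,-648,-700,-754,-810,-868
a: 0,3,6,9,12,15,18,21,24,27,30,33,-9,-10,-11,-12,-13,-14,-15,-16,-17,-18,-19,-20,-21,-22,-23,-24,-25,-26,-27,-28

steps = 8; useful = 204; efficiency = 204/256 = 51/64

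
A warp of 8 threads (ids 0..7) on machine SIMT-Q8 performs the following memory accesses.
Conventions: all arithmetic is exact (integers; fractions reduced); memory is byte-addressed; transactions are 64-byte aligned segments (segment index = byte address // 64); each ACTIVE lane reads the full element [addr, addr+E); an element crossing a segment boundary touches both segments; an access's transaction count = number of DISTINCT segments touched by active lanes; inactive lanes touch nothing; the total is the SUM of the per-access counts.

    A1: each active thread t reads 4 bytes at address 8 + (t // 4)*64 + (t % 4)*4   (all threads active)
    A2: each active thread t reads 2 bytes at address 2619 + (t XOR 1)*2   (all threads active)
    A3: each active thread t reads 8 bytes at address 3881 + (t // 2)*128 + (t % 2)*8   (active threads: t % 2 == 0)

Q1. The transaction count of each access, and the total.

A1: 2 transactions
A2: 2 transactions
A3: 4 transactions

Answer: 2,2,4; total 8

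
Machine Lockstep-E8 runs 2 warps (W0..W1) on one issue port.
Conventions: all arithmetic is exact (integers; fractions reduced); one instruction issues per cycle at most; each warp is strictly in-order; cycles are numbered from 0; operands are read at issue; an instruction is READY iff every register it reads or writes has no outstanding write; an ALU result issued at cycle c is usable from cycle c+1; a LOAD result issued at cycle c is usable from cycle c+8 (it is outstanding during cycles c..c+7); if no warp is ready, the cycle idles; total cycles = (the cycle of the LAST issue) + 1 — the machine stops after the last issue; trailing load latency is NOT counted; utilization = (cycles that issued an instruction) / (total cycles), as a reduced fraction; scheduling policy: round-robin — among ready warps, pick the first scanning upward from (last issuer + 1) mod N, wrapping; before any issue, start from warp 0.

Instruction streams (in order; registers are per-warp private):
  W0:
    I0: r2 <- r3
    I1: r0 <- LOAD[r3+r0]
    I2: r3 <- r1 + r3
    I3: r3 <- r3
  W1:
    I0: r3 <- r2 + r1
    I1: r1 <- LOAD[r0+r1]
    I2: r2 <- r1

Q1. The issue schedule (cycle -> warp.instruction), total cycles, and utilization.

cycle 0: W0.I0
cycle 1: W1.I0
cycle 2: W0.I1
cycle 3: W1.I1
cycle 4: W0.I2
cycle 5: W0.I3
cycle 6: idle
cycle 7: idle
cycle 8: idle
cycle 9: idle
cycle 10: idle
cycle 11: W1.I2

Answer: 12 cycles, utilization 7/12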